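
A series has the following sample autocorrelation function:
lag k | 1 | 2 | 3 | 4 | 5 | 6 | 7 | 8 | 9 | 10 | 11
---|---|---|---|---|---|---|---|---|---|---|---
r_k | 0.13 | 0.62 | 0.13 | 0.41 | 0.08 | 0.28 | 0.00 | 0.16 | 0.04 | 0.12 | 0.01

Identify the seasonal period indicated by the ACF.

2

The largest autocorrelation is r_2 = 0.62, with weaker echoes at lags 4 (0.41), 6 (0.28) and 8 (0.16); the remaining lags stay at or below 0.13.
The dominant spike at lag 2 indicates a seasonal period of 2.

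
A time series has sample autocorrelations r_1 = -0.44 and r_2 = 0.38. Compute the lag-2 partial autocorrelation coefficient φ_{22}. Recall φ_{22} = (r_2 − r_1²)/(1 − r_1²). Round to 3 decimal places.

φ_{22} = (r_2 − r_1²) / (1 − r_1²)
r_1² = (-0.44)² = 0.1936
Numerator = 0.38 − 0.1936 = 0.1864; denominator = 1 − 0.1936 = 0.8064
φ_{22} = 0.1864 / 0.8064 = 0.231

0.231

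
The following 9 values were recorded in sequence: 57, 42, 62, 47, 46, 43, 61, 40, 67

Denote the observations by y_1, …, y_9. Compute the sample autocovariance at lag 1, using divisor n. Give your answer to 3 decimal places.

-54.753

Mean ȳ = (57 + 42 + 62 + 47 + 46 + 43 + 61 + 40 + 67)/9 = 51.6667
Σ_{t=1}^{8}(y_t−ȳ)(y_{t+1}−ȳ) = -492.7778
γ_1 = -492.7778 / 9 = -54.753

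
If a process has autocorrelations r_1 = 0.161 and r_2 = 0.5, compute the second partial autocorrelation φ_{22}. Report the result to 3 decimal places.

φ_{22} = (r_2 − r_1²) / (1 − r_1²)
r_1² = (0.161)² = 0.025921
Numerator = 0.5 − 0.0259 = 0.4741; denominator = 1 − 0.0259 = 0.9741
φ_{22} = 0.4741 / 0.9741 = 0.487

0.487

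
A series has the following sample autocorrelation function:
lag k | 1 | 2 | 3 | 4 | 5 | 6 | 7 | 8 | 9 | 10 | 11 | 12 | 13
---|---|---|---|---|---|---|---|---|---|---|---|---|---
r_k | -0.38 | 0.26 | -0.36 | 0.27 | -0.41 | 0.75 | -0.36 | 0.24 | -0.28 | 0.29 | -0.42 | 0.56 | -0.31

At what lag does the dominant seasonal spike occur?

The largest autocorrelation is r_6 = 0.75, with a weaker echo at lag 12 (0.56); the remaining lags stay at or below 0.29.
The dominant spike at lag 6 indicates a seasonal period of 6.

6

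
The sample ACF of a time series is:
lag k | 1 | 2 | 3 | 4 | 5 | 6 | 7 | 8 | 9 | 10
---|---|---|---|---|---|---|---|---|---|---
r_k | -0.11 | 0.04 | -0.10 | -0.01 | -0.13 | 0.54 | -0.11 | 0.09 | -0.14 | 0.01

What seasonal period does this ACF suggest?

The largest autocorrelation is r_6 = 0.54; the remaining lags stay at or below 0.09.
The dominant spike at lag 6 indicates a seasonal period of 6.

6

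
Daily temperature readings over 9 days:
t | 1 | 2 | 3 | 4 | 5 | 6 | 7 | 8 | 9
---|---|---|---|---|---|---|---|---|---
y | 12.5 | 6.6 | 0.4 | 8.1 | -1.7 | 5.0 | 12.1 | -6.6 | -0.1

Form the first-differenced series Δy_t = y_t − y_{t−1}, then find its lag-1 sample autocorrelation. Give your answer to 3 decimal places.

First differences Δy: -5.9, -6.2, 7.7, -9.8, 6.7, 7.1, -18.7, 6.5
Mean of differences = -1.5750
Numerator Σ(Δy_t−Δȳ)(Δy_{t+1}−Δȳ) = -382.3006
Denominator Σ(Δy_t−Δȳ)² = 695.9750
r_1(Δy) = -382.3006 / 695.9750 = -0.549

-0.549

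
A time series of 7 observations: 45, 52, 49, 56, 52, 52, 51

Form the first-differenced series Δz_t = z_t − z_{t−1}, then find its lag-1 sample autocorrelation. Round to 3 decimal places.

First differences Δz: 7, -3, 7, -4, 0, -1
Mean of differences = 1.0000
Numerator Σ(Δz_t−Δz̄)(Δz_{t+1}−Δz̄) = -71.0000
Denominator Σ(Δz_t−Δz̄)² = 118.0000
r_1(Δz) = -71.0000 / 118.0000 = -0.602

-0.602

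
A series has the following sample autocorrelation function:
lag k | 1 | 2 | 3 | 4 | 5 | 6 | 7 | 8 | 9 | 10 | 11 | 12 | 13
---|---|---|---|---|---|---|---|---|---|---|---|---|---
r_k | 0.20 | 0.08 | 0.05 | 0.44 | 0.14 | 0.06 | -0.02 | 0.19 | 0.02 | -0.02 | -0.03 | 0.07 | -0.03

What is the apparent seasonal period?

4

The largest autocorrelation is r_4 = 0.44; the remaining lags stay at or below 0.20. The elevated value at lag 1 (0.20), dropping to 0.08 at lag 2, reflects decaying short-term dependence rather than seasonality.
The dominant spike at lag 4 indicates a seasonal period of 4.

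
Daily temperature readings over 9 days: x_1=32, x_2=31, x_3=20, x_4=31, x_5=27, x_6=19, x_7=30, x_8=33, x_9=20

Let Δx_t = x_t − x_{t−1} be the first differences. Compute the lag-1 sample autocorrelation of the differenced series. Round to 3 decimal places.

First differences Δx: -1, -11, 11, -4, -8, 11, 3, -13
Mean of differences = -1.5000
Numerator Σ(Δx_t−Δx̄)(Δx_{t+1}−Δx̄) = -215.2500
Denominator Σ(Δx_t−Δx̄)² = 604.0000
r_1(Δx) = -215.2500 / 604.0000 = -0.356

-0.356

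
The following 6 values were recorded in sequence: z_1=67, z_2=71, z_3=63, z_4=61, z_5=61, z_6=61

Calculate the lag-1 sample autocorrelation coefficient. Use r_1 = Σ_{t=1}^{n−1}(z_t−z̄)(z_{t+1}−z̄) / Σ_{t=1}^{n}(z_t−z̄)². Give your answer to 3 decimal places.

0.407

Mean z̄ = (67 + 71 + 63 + 61 + 61 + 61)/6 = 64.0000
Σ(z_t−z̄)(z_{t+1}−z̄) = (21.0000) + (-7.0000) + (3.0000) + (9.0000) + (9.0000) = 35.0000
Denominator Σ(z_t−z̄)² = 86.0000
r_1 = 35.0000 / 86.0000 = 0.407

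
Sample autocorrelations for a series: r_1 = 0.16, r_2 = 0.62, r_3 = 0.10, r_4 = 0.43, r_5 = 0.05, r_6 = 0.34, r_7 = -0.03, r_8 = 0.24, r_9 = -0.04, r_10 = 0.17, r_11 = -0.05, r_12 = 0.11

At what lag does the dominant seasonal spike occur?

2

The largest autocorrelation is r_2 = 0.62, with weaker echoes at lags 4 (0.43), 6 (0.34), 8 (0.24) and 10 (0.17); the remaining lags stay at or below 0.16.
The dominant spike at lag 2 indicates a seasonal period of 2.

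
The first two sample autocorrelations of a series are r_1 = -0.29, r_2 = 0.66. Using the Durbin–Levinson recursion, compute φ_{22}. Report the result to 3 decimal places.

φ_{22} = (r_2 − r_1²) / (1 − r_1²)
r_1² = (-0.29)² = 0.0841
Numerator = 0.66 − 0.0841 = 0.5759; denominator = 1 − 0.0841 = 0.9159
φ_{22} = 0.5759 / 0.9159 = 0.629

0.629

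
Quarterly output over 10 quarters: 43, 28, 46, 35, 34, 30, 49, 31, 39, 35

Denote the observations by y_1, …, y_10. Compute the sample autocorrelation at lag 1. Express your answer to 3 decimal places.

Mean ȳ = (43 + 28 + 46 + 35 + 34 + 30 + 49 + 31 + 39 + 35)/10 = 37.0000
Numerator Σ_{t=1}^{9}(y_t−ȳ)(y_{t+1}−ȳ) = -298.0000
Denominator Σ(y_t−ȳ)² = 448.0000
r_1 = -298.0000 / 448.0000 = -0.665

-0.665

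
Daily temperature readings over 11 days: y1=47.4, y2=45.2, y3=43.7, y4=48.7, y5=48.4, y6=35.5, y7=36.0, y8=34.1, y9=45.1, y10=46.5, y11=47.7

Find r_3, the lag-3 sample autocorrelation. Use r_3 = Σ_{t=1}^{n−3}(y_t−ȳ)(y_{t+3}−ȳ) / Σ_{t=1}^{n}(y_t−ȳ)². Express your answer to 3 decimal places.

Mean ȳ = (47.4 + 45.2 + 43.7 + 48.7 + 48.4 + 35.5 + 36.0 + 34.1 + 45.1 + 46.5 + 47.7)/11 = 43.4818
Numerator Σ_{t=1}^{8}(y_t−ȳ)(y_{t+3}−ȳ) = -133.1001
Denominator Σ(y_t−ȳ)² = 306.9964
r_3 = -133.1001 / 306.9964 = -0.434

-0.434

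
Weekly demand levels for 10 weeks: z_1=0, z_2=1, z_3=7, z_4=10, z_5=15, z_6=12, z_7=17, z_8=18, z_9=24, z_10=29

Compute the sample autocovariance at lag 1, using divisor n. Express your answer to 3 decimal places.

Mean z̄ = (0 + 1 + 7 + 10 + 15 + 12 + 17 + 18 + 24 + 29)/10 = 13.3000
Σ_{t=1}^{9}(z_t−z̄)(z_{t+1}−z̄) = 484.9100
γ_1 = 484.9100 / 10 = 48.491

48.491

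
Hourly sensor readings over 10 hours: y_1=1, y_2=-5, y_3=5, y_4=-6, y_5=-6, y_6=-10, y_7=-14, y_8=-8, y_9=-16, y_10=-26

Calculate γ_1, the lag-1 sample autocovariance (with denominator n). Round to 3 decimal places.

Mean ȳ = (1 − 5 + 5 − 6 − 6 − 10 − 14 − 8 − 16 − 26)/10 = -8.5000
Σ_{t=1}^{9}(y_t−ȳ)(y_{t+1}−ȳ) = 249.7500
γ_1 = 249.7500 / 10 = 24.975

24.975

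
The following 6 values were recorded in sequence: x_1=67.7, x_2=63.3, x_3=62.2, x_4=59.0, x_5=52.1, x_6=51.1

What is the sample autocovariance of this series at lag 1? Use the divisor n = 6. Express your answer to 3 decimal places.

Mean x̄ = (67.7 + 63.3 + 62.2 + 59.0 + 52.1 + 51.1)/6 = 59.2333
Deviations: 8.4667, 4.0667, 2.9667, -0.2333, -7.1333, -8.1333
Σ_{t=1}^{5}(x_t−x̄)(x_{t+1}−x̄) = 105.4856
γ_1 = 105.4856 / 6 = 17.581

17.581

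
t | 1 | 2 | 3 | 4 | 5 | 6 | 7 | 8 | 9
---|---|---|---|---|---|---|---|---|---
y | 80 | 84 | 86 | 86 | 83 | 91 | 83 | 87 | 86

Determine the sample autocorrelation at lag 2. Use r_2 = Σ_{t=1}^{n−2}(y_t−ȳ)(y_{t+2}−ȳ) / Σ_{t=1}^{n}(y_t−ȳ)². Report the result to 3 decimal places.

Mean ȳ = (80 + 84 + 86 + 86 + 83 + 91 + 83 + 87 + 86)/9 = 85.1111
Σ(y_t−ȳ)(y_{t+2}−ȳ) = (-4.5432) + (-0.9877) + (-1.8765) + (5.2346) + (4.4568) + (11.1235) + (-1.8765) = 11.5309
Denominator Σ(y_t−ȳ)² = 76.8889
r_2 = 11.5309 / 76.8889 = 0.150

0.150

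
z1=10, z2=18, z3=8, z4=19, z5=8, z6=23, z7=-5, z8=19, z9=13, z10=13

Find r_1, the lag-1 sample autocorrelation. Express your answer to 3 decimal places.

-0.758

Mean z̄ = (10 + 18 + 8 + 19 + 8 + 23 − 5 + 19 + 13 + 13)/10 = 12.6000
Numerator Σ_{t=1}^{9}(z_t−z̄)(z_{t+1}−z̄) = -438.5600
Denominator Σ(z_t−z̄)² = 578.4000
r_1 = -438.5600 / 578.4000 = -0.758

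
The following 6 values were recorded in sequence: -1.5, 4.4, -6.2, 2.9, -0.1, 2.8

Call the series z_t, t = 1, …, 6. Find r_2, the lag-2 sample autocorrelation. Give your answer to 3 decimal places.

0.421

Mean z̄ = (-1.5 + 4.4 − 6.2 + 2.9 − 0.1 + 2.8)/6 = 0.3833
Deviations from mean: -1.8833, 4.0167, -6.5833, 2.5167, -0.4833, 2.4167
Numerator Σ_{t=1}^{4}(z_t−z̄)(z_{t+2}−z̄) = 31.7711
Denominator Σ(z_t−z̄)² = 75.4283
r_2 = 31.7711 / 75.4283 = 0.421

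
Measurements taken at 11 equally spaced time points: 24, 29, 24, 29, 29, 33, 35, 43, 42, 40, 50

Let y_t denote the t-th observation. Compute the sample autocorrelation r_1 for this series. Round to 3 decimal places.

Mean ȳ = (24 + 29 + 24 + 29 + 29 + 33 + 35 + 43 + 42 + 40 + 50)/11 = 34.3636
Numerator Σ_{t=1}^{10}(y_t−ȳ)(y_{t+1}−ȳ) = 404.5950
Denominator Σ(y_t−ȳ)² = 712.5455
r_1 = 404.5950 / 712.5455 = 0.568

0.568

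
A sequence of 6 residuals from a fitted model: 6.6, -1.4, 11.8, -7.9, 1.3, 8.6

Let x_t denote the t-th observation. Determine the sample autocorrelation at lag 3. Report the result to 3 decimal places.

Mean x̄ = (6.6 − 1.4 + 11.8 − 7.9 + 1.3 + 8.6)/6 = 3.1667
Deviations from mean: 3.4333, -4.5667, 8.6333, -11.0667, -1.8667, 5.4333
Numerator Σ_{t=1}^{3}(x_t−x̄)(x_{t+3}−x̄) = 17.4367
Denominator Σ(x_t−x̄)² = 262.6533
r_3 = 17.4367 / 262.6533 = 0.066

0.066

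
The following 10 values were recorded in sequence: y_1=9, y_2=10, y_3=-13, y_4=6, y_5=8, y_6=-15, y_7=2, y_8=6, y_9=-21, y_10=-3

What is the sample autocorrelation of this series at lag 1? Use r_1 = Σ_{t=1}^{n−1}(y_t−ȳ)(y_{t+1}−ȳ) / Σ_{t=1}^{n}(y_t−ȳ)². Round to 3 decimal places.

-0.252

Mean ȳ = (9 + 10 − 13 + 6 + 8 − 15 + 2 + 6 − 21 − 3)/10 = -1.1000
Numerator Σ_{t=1}^{9}(y_t−ȳ)(y_{t+1}−ȳ) = -290.9100
Denominator Σ(y_t−ȳ)² = 1152.9000
r_1 = -290.9100 / 1152.9000 = -0.252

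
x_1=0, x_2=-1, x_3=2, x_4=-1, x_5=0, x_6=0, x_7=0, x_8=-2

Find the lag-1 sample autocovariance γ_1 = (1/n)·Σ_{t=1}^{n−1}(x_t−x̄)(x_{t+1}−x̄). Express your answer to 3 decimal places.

-0.508

Mean x̄ = (0 − 1 + 2 − 1 + 0 + 0 + 0 − 2)/8 = -0.2500
Σ_{t=1}^{7}(x_t−x̄)(x_{t+1}−x̄) = -4.0625
γ_1 = -4.0625 / 8 = -0.508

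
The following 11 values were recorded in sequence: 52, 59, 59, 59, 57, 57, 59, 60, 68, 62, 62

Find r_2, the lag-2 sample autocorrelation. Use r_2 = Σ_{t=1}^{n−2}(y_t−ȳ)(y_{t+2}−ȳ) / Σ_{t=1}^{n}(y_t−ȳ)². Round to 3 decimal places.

Mean ȳ = (52 + 59 + 59 + 59 + 57 + 57 + 59 + 60 + 68 + 62 + 62)/11 = 59.4545
Numerator Σ_{t=1}^{9}(y_t−ȳ)(y_{t+2}−ȳ) = 24.8595
Denominator Σ(y_t−ȳ)² = 154.7273
r_2 = 24.8595 / 154.7273 = 0.161

0.161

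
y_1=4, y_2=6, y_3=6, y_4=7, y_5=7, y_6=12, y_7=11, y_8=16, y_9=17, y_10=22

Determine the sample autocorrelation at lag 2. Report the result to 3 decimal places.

0.413

Mean ȳ = (4 + 6 + 6 + 7 + 7 + 12 + 11 + 16 + 17 + 22)/10 = 10.8000
Numerator Σ_{t=1}^{8}(y_t−ȳ)(y_{t+2}−ȳ) = 129.5200
Denominator Σ(y_t−ȳ)² = 313.6000
r_2 = 129.5200 / 313.6000 = 0.413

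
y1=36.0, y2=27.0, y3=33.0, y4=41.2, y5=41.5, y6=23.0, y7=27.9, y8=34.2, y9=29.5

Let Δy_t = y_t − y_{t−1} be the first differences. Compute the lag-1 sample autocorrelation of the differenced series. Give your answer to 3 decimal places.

First differences Δy: -9.0, 6.0, 8.2, 0.3, -18.5, 4.9, 6.3, -4.7
Mean of differences = -0.8125
Numerator Σ(Δy_t−Δȳ)(Δy_{t+1}−Δȳ) = -92.0902
Denominator Σ(Δy_t−Δȳ)² = 607.0888
r_1(Δy) = -92.0902 / 607.0888 = -0.152

-0.152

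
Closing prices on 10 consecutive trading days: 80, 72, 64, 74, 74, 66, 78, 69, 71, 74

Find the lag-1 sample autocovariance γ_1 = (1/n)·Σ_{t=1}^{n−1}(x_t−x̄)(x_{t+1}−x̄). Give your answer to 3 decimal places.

Mean x̄ = (80 + 72 + 64 + 74 + 74 + 66 + 78 + 69 + 71 + 74)/10 = 72.2000
Σ_{t=1}^{9}(x_t−x̄)(x_{t+1}−x̄) = -75.4400
γ_1 = -75.4400 / 10 = -7.544

-7.544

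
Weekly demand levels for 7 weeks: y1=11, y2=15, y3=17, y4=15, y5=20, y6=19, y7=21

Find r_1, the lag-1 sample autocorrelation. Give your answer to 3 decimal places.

0.276

Mean ȳ = (11 + 15 + 17 + 15 + 20 + 19 + 21)/7 = 16.8571
Σ(y_t−ȳ)(y_{t+1}−ȳ) = (10.8776) + (-0.2653) + (-0.2653) + (-5.8367) + (6.7347) + (8.8776) = 20.1224
Denominator Σ(y_t−ȳ)² = 72.8571
r_1 = 20.1224 / 72.8571 = 0.276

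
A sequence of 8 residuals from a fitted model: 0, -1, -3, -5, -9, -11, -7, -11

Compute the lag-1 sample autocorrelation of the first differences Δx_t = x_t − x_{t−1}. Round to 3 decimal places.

-0.318

First differences Δx: -1, -2, -2, -4, -2, 4, -4
Mean of differences = -1.5714
Numerator Σ(Δx_t−Δx̄)(Δx_{t+1}−Δx̄) = -13.8980
Denominator Σ(Δx_t−Δx̄)² = 43.7143
r_1(Δx) = -13.8980 / 43.7143 = -0.318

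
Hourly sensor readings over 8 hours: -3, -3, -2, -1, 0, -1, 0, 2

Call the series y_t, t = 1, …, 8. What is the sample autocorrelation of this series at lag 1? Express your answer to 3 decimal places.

0.450

Mean ȳ = (-3 − 3 − 2 − 1 + 0 − 1 + 0 + 2)/8 = -1.0000
Deviations from mean: -2.0000, -2.0000, -1.0000, 0.0000, 1.0000, 0.0000, 1.0000, 3.0000
Σ(y_t−ȳ)(y_{t+1}−ȳ) = (4.0000) + (2.0000) + (0.0000) + (0.0000) + (0.0000) + (0.0000) + (3.0000) = 9.0000
Denominator Σ(y_t−ȳ)² = 20.0000
r_1 = 9.0000 / 20.0000 = 0.450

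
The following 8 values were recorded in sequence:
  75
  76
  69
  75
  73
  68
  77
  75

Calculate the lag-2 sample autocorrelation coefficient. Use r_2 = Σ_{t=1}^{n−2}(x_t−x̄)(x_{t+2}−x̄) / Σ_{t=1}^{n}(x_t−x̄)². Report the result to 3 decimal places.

Mean x̄ = (75 + 76 + 69 + 75 + 73 + 68 + 77 + 75)/8 = 73.5000
Deviations from mean: 1.5000, 2.5000, -4.5000, 1.5000, -0.5000, -5.5000, 3.5000, 1.5000
Numerator Σ_{t=1}^{6}(x_t−x̄)(x_{t+2}−x̄) = -19.0000
Denominator Σ(x_t−x̄)² = 76.0000
r_2 = -19.0000 / 76.0000 = -0.250

-0.250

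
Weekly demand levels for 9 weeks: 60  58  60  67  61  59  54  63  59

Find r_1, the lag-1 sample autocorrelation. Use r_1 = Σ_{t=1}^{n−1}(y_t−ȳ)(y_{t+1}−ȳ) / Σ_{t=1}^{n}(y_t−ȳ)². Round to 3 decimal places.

-0.092

Mean ȳ = (60 + 58 + 60 + 67 + 61 + 59 + 54 + 63 + 59)/9 = 60.1111
Numerator Σ_{t=1}^{8}(y_t−ȳ)(y_{t+1}−ȳ) = -9.2346
Denominator Σ(y_t−ȳ)² = 100.8889
r_1 = -9.2346 / 100.8889 = -0.092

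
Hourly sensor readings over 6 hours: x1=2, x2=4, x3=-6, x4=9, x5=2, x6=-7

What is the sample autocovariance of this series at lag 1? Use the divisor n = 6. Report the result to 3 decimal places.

Mean x̄ = (2 + 4 − 6 + 9 + 2 − 7)/6 = 0.6667
Σ_{t=1}^{5}(x_t−x̄)(x_{t+1}−x̄) = -72.4444
γ_1 = -72.4444 / 6 = -12.074

-12.074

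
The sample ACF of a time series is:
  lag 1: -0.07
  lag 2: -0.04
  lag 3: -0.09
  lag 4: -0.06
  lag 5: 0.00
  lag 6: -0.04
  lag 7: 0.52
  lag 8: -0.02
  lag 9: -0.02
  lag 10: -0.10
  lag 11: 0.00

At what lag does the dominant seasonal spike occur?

The largest autocorrelation is r_7 = 0.52; the remaining lags stay at or below 0.00.
The dominant spike at lag 7 indicates a seasonal period of 7.

7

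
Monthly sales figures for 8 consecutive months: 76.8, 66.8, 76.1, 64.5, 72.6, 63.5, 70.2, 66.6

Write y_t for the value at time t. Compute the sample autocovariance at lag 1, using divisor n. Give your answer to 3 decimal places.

Mean ȳ = (76.8 + 66.8 + 76.1 + 64.5 + 72.6 + 63.5 + 70.2 + 66.6)/8 = 69.6375
Σ_{t=1}^{7}(y_t−ȳ)(y_{t+1}−ȳ) = -110.4252
γ_1 = -110.4252 / 8 = -13.803

-13.803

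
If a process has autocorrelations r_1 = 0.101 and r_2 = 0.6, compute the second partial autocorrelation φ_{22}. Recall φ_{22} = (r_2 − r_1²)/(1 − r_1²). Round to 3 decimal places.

0.596

φ_{22} = (r_2 − r_1²) / (1 − r_1²)
r_1² = (0.101)² = 0.010201
Numerator = 0.6 − 0.0102 = 0.5898; denominator = 1 − 0.0102 = 0.9898
φ_{22} = 0.5898 / 0.9898 = 0.596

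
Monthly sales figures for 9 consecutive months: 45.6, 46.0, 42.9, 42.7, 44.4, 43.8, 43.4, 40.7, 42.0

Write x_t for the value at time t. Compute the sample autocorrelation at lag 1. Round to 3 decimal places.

Mean x̄ = (45.6 + 46.0 + 42.9 + 42.7 + 44.4 + 43.8 + 43.4 + 40.7 + 42.0)/9 = 43.5000
Numerator Σ_{t=1}^{8}(x_t−x̄)(x_{t+1}−x̄) = 8.2300
Denominator Σ(x_t−x̄)² = 22.6600
r_1 = 8.2300 / 22.6600 = 0.363

0.363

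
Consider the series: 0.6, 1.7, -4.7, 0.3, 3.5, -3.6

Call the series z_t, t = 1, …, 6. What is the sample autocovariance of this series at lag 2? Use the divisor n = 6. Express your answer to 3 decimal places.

Mean z̄ = (0.6 + 1.7 − 4.7 + 0.3 + 3.5 − 3.6)/6 = -0.3667
Σ_{t=1}^{4}(z_t−z̄)(z_{t+2}−z̄) = -21.7222
γ_2 = -21.7222 / 6 = -3.620

-3.620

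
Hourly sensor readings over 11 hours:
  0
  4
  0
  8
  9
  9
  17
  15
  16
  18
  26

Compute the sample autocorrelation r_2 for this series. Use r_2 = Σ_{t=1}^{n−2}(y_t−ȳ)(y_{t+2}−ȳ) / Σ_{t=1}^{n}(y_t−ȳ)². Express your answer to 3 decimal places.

0.430

Mean ȳ = (0 + 4 + 0 + 8 + 9 + 9 + 17 + 15 + 16 + 18 + 26)/11 = 11.0909
Numerator Σ_{t=1}^{9}(y_t−ȳ)(y_{t+2}−ȳ) = 283.2562
Denominator Σ(y_t−ȳ)² = 658.9091
r_2 = 283.2562 / 658.9091 = 0.430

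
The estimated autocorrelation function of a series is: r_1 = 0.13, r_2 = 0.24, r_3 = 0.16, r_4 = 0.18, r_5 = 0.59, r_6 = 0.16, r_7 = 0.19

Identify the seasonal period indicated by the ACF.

The largest autocorrelation is r_5 = 0.59; the remaining lags stay at or below 0.24.
The dominant spike at lag 5 indicates a seasonal period of 5.

5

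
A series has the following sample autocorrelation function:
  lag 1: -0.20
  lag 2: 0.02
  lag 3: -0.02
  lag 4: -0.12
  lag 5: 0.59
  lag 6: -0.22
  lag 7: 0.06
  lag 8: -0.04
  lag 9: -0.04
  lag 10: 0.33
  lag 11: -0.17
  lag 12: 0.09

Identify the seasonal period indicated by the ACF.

The largest autocorrelation is r_5 = 0.59, with a weaker echo at lag 10 (0.33); the remaining lags stay at or below 0.09.
The dominant spike at lag 5 indicates a seasonal period of 5.

5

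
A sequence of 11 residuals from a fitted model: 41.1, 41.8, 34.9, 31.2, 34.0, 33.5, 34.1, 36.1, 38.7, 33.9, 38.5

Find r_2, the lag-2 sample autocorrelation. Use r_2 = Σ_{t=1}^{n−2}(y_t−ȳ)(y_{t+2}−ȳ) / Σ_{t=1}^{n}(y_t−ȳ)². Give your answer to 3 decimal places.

Mean ȳ = (41.1 + 41.8 + 34.9 + 31.2 + 34.0 + 33.5 + 34.1 + 36.1 + 38.7 + 33.9 + 38.5)/11 = 36.1636
Numerator Σ_{t=1}^{9}(y_t−ȳ)(y_{t+2}−ȳ) = -12.7890
Denominator Σ(y_t−ȳ)² = 115.4255
r_2 = -12.7890 / 115.4255 = -0.111

-0.111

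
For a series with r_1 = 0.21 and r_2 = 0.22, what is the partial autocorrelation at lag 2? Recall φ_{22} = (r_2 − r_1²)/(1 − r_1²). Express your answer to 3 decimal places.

0.184

φ_{22} = (r_2 − r_1²) / (1 − r_1²)
r_1² = (0.21)² = 0.0441
Numerator = 0.22 − 0.0441 = 0.1759; denominator = 1 − 0.0441 = 0.9559
φ_{22} = 0.1759 / 0.9559 = 0.184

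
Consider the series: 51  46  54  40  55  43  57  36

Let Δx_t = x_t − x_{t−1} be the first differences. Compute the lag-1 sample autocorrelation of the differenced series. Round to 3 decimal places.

First differences Δx: -5, 8, -14, 15, -12, 14, -21
Mean of differences = -2.1429
Numerator Σ(Δx_t−Δx̄)(Δx_{t+1}−Δx̄) = -985.0204
Denominator Σ(Δx_t−Δx̄)² = 1258.8571
r_1(Δx) = -985.0204 / 1258.8571 = -0.782

-0.782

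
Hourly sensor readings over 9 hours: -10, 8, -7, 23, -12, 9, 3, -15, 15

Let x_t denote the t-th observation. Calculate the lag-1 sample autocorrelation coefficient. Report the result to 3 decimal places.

-0.670

Mean x̄ = (-10 + 8 − 7 + 23 − 12 + 9 + 3 − 15 + 15)/9 = 1.5556
Numerator Σ_{t=1}^{8}(x_t−x̄)(x_{t+1}−x̄) = -940.4198
Denominator Σ(x_t−x̄)² = 1404.2222
r_1 = -940.4198 / 1404.2222 = -0.670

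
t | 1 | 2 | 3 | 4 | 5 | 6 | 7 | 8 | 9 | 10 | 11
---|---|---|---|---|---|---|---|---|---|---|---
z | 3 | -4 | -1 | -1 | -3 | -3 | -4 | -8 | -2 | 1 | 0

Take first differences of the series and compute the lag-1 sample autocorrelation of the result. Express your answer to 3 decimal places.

First differences Δz: -7, 3, 0, -2, 0, -1, -4, 6, 3, -1
Mean of differences = -0.3000
Numerator Σ(Δz_t−Δz̄)(Δz_{t+1}−Δz̄) = -24.5900
Denominator Σ(Δz_t−Δz̄)² = 124.1000
r_1(Δz) = -24.5900 / 124.1000 = -0.198

-0.198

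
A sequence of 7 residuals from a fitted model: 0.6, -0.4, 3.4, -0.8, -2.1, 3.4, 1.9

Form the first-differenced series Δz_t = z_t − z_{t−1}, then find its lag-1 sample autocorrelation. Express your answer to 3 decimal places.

First differences Δz: -1.0, 3.8, -4.2, -1.3, 5.5, -1.5
Mean of differences = 0.2167
Numerator Σ(Δz_t−Δz̄)(Δz_{t+1}−Δz̄) = -30.5703
Denominator Σ(Δz_t−Δz̄)² = 66.9883
r_1(Δz) = -30.5703 / 66.9883 = -0.456

-0.456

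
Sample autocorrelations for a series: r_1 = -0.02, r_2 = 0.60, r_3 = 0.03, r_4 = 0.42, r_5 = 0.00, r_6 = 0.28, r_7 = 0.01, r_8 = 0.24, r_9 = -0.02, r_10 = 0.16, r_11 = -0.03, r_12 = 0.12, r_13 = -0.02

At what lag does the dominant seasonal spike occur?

2

The largest autocorrelation is r_2 = 0.60, with weaker echoes at lags 4 (0.42), 6 (0.28), 8 (0.24) and 10 (0.16); the remaining lags stay at or below 0.12.
The dominant spike at lag 2 indicates a seasonal period of 2.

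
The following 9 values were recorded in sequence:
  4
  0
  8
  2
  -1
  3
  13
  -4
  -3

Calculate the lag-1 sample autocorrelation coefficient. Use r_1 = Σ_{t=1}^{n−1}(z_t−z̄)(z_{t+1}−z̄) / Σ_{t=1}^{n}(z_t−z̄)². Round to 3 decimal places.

Mean z̄ = (4 + 0 + 8 + 2 − 1 + 3 + 13 − 4 − 3)/9 = 2.4444
Numerator Σ_{t=1}^{8}(z_t−z̄)(z_{t+1}−z̄) = -47.3086
Denominator Σ(z_t−z̄)² = 234.2222
r_1 = -47.3086 / 234.2222 = -0.202

-0.202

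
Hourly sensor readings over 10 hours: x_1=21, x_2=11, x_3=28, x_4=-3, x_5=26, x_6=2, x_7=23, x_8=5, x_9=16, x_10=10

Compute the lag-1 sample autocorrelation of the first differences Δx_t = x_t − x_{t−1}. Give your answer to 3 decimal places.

First differences Δx: -10, 17, -31, 29, -24, 21, -18, 11, -6
Mean of differences = -1.2222
Numerator Σ(Δx_t−Δx̄)(Δx_{t+1}−Δx̄) = -3433.3827
Denominator Σ(Δx_t−Δx̄)² = 3675.5556
r_1(Δx) = -3433.3827 / 3675.5556 = -0.934

-0.934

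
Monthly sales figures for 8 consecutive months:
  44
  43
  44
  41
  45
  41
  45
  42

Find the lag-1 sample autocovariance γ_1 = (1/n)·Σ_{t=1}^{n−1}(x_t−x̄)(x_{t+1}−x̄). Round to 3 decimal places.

Mean x̄ = (44 + 43 + 44 + 41 + 45 + 41 + 45 + 42)/8 = 43.1250
Σ_{t=1}^{7}(x_t−x̄)(x_{t+1}−x̄) = -16.1406
γ_1 = -16.1406 / 8 = -2.018

-2.018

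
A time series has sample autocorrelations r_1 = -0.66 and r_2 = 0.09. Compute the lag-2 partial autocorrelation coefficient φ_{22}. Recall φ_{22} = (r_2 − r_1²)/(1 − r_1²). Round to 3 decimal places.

φ_{22} = (r_2 − r_1²) / (1 − r_1²)
r_1² = (-0.66)² = 0.4356
Numerator = 0.09 − 0.4356 = -0.3456; denominator = 1 − 0.4356 = 0.5644
φ_{22} = -0.3456 / 0.5644 = -0.612

-0.612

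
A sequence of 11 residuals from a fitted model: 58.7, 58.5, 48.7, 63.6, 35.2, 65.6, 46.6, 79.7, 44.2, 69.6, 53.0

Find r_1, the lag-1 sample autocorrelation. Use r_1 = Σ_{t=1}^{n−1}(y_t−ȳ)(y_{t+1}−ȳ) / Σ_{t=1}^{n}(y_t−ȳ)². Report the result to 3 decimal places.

Mean ȳ = (58.7 + 58.5 + 48.7 + 63.6 + 35.2 + 65.6 + 46.6 + 79.7 + 44.2 + 69.6 + 53.0)/11 = 56.6727
Numerator Σ_{t=1}^{10}(y_t−ȳ)(y_{t+1}−ȳ) = -1224.3326
Denominator Σ(y_t−ȳ)² = 1627.6618
r_1 = -1224.3326 / 1627.6618 = -0.752

-0.752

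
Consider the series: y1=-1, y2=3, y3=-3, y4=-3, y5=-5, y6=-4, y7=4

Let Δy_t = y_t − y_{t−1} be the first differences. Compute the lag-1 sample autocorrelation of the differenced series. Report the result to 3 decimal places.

First differences Δy: 4, -6, 0, -2, 1, 8
Mean of differences = 0.8333
Numerator Σ(Δy_t−Δȳ)(Δy_{t+1}−Δȳ) = -12.8611
Denominator Σ(Δy_t−Δȳ)² = 116.8333
r_1(Δy) = -12.8611 / 116.8333 = -0.110

-0.110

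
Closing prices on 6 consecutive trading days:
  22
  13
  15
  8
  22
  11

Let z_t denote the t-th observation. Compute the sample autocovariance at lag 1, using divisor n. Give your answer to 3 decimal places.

-15.116

Mean z̄ = (22 + 13 + 15 + 8 + 22 + 11)/6 = 15.1667
Σ_{t=1}^{5}(z_t−z̄)(z_{t+1}−z̄) = -90.6944
γ_1 = -90.6944 / 6 = -15.116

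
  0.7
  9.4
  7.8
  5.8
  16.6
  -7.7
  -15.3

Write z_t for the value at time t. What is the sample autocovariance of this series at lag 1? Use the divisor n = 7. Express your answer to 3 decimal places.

Mean z̄ = (0.7 + 9.4 + 7.8 + 5.8 + 16.6 − 7.7 − 15.3)/7 = 2.4714
Deviations: -1.7714, 6.9286, 5.3286, 3.3286, 14.1286, -10.1714, -17.7714
Σ_{t=1}^{6}(z_t−z̄)(z_{t+1}−z̄) = 126.4635
γ_1 = 126.4635 / 7 = 18.066

18.066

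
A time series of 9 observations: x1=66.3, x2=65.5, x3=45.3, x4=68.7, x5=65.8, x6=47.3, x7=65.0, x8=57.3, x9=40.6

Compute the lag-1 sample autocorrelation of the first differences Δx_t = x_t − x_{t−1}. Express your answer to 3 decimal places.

First differences Δx: -0.8, -20.2, 23.4, -2.9, -18.5, 17.7, -7.7, -16.7
Mean of differences = -3.2125
Numerator Σ(Δx_t−Δx̄)(Δx_{t+1}−Δx̄) = -842.5427
Denominator Σ(Δx_t−Δx̄)² = 1875.8088
r_1(Δx) = -842.5427 / 1875.8088 = -0.449

-0.449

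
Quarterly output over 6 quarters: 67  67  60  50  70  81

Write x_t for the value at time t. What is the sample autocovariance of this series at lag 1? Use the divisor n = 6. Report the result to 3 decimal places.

14.023

Mean x̄ = (67 + 67 + 60 + 50 + 70 + 81)/6 = 65.8333
Deviations: 1.1667, 1.1667, -5.8333, -15.8333, 4.1667, 15.1667
Σ_{t=1}^{5}(x_t−x̄)(x_{t+1}−x̄) = 84.1389
γ_1 = 84.1389 / 6 = 14.023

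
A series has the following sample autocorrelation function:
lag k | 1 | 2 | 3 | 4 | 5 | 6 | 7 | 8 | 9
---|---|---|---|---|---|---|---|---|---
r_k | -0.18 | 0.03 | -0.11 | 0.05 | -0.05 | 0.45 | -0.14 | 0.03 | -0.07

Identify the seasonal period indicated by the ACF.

6

The largest autocorrelation is r_6 = 0.45; the remaining lags stay at or below 0.05.
The dominant spike at lag 6 indicates a seasonal period of 6.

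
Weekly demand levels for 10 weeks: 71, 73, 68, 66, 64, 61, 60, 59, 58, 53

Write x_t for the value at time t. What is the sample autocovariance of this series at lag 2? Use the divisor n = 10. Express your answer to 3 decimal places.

Mean x̄ = (71 + 73 + 68 + 66 + 64 + 61 + 60 + 59 + 58 + 53)/10 = 63.3000
Σ_{t=1}^{8}(x_t−x̄)(x_{t+2}−x̄) = 128.8200
γ_2 = 128.8200 / 10 = 12.882

12.882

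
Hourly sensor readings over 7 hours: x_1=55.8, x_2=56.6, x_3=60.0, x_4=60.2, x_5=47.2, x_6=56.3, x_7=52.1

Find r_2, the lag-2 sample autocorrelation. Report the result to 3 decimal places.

Mean x̄ = (55.8 + 56.6 + 60.0 + 60.2 + 47.2 + 56.3 + 52.1)/7 = 55.4571
Deviations from mean: 0.3429, 1.1429, 4.5429, 4.7429, -8.2571, 0.8429, -3.3571
Σ(x_t−x̄)(x_{t+2}−x̄) = (1.5576) + (5.4204) + (-37.5110) + (3.9976) + (27.7204) = 1.1849
Denominator Σ(x_t−x̄)² = 124.7171
r_2 = 1.1849 / 124.7171 = 0.010

0.010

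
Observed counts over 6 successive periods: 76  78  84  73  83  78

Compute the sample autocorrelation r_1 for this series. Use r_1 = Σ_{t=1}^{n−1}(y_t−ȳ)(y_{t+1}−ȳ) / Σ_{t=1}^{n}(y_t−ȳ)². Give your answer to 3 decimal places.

-0.681

Mean ȳ = (76 + 78 + 84 + 73 + 83 + 78)/6 = 78.6667
Deviations from mean: -2.6667, -0.6667, 5.3333, -5.6667, 4.3333, -0.6667
Σ(y_t−ȳ)(y_{t+1}−ȳ) = (1.7778) + (-3.5556) + (-30.2222) + (-24.5556) + (-2.8889) = -59.4444
Denominator Σ(y_t−ȳ)² = 87.3333
r_1 = -59.4444 / 87.3333 = -0.681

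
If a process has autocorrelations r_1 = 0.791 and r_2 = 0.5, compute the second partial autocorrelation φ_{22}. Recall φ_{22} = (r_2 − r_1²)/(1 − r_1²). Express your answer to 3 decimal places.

-0.336

φ_{22} = (r_2 − r_1²) / (1 − r_1²)
r_1² = (0.791)² = 0.625681
Numerator = 0.5 − 0.6257 = -0.1257; denominator = 1 − 0.6257 = 0.3743
φ_{22} = -0.1257 / 0.3743 = -0.336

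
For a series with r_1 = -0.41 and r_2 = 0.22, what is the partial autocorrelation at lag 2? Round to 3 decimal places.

φ_{22} = (r_2 − r_1²) / (1 − r_1²)
r_1² = (-0.41)² = 0.1681
Numerator = 0.22 − 0.1681 = 0.0519; denominator = 1 − 0.1681 = 0.8319
φ_{22} = 0.0519 / 0.8319 = 0.062

0.062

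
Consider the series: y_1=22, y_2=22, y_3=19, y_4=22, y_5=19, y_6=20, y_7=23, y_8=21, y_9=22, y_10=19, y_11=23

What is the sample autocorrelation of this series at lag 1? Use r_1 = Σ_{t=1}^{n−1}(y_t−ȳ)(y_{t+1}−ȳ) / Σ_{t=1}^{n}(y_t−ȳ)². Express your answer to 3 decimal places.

-0.435

Mean ȳ = (22 + 22 + 19 + 22 + 19 + 20 + 23 + 21 + 22 + 19 + 23)/11 = 21.0909
Numerator Σ_{t=1}^{10}(y_t−ȳ)(y_{t+1}−ȳ) = -10.8264
Denominator Σ(y_t−ȳ)² = 24.9091
r_1 = -10.8264 / 24.9091 = -0.435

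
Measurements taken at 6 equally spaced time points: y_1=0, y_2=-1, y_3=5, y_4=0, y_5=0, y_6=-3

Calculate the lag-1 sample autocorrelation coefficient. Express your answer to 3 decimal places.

Mean ȳ = (0 − 1 + 5 + 0 + 0 − 3)/6 = 0.1667
Deviations from mean: -0.1667, -1.1667, 4.8333, -0.1667, -0.1667, -3.1667
Numerator Σ_{t=1}^{5}(y_t−ȳ)(y_{t+1}−ȳ) = -5.6944
Denominator Σ(y_t−ȳ)² = 34.8333
r_1 = -5.6944 / 34.8333 = -0.163

-0.163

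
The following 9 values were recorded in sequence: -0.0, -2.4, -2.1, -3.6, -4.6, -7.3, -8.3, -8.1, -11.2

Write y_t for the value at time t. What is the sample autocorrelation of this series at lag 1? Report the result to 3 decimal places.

0.575

Mean ȳ = (-0.0 − 2.4 − 2.1 − 3.6 − 4.6 − 7.3 − 8.3 − 8.1 − 11.2)/9 = -5.2889
Numerator Σ_{t=1}^{8}(y_t−ȳ)(y_{t+1}−ȳ) = 60.7921
Denominator Σ(y_t−ȳ)² = 105.7689
r_1 = 60.7921 / 105.7689 = 0.575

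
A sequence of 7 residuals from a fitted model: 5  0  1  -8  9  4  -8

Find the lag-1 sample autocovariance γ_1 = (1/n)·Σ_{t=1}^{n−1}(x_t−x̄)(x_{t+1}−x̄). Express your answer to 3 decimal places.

Mean x̄ = (5 + 0 + 1 − 8 + 9 + 4 − 8)/7 = 0.4286
Σ_{t=1}^{6}(x_t−x̄)(x_{t+1}−x̄) = -78.7551
γ_1 = -78.7551 / 7 = -11.251

-11.251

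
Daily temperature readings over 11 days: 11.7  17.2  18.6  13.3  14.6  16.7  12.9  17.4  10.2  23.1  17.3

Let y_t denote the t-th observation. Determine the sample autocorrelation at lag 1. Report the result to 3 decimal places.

-0.398

Mean ȳ = (11.7 + 17.2 + 18.6 + 13.3 + 14.6 + 16.7 + 12.9 + 17.4 + 10.2 + 23.1 + 17.3)/11 = 15.7273
Numerator Σ_{t=1}^{10}(y_t−ȳ)(y_{t+1}−ȳ) = -52.9144
Denominator Σ(y_t−ȳ)² = 132.9218
r_1 = -52.9144 / 132.9218 = -0.398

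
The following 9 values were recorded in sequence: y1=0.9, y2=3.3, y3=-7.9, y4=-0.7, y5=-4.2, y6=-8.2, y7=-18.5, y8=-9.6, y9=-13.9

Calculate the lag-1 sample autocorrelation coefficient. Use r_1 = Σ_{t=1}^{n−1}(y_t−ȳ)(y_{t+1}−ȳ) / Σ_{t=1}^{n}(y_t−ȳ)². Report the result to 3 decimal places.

0.349

Mean ȳ = (0.9 + 3.3 − 7.9 − 0.7 − 4.2 − 8.2 − 18.5 − 9.6 − 13.9)/9 = -6.5333
Numerator Σ_{t=1}^{8}(y_t−ȳ)(y_{t+1}−ȳ) = 140.6389
Denominator Σ(y_t−ȳ)² = 402.9400
r_1 = 140.6389 / 402.9400 = 0.349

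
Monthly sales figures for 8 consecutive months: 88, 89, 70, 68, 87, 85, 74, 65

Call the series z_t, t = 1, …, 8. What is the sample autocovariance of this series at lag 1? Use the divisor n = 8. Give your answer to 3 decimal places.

Mean z̄ = (88 + 89 + 70 + 68 + 87 + 85 + 74 + 65)/8 = 78.2500
Deviations: 9.7500, 10.7500, -8.2500, -10.2500, 8.7500, 6.7500, -4.2500, -13.2500
Σ_{t=1}^{7}(z_t−z̄)(z_{t+1}−z̄) = 97.6875
γ_1 = 97.6875 / 8 = 12.211

12.211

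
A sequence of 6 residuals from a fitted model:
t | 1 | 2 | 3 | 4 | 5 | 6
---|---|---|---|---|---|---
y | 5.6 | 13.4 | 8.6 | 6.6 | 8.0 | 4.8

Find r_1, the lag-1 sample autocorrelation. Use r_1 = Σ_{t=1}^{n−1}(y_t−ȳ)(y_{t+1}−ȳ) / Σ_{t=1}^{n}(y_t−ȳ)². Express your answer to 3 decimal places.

-0.208

Mean ȳ = (5.6 + 13.4 + 8.6 + 6.6 + 8.0 + 4.8)/6 = 7.8333
Deviations from mean: -2.2333, 5.5667, 0.7667, -1.2333, 0.1667, -3.0333
Σ(y_t−ȳ)(y_{t+1}−ȳ) = (-12.4322) + (4.2678) + (-0.9456) + (-0.2056) + (-0.5056) = -9.8211
Denominator Σ(y_t−ȳ)² = 47.3133
r_1 = -9.8211 / 47.3133 = -0.208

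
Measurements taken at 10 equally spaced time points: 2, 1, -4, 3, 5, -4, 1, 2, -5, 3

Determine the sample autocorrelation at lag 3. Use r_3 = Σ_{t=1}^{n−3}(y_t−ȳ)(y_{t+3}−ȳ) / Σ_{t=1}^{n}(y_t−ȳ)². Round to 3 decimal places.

Mean ȳ = (2 + 1 − 4 + 3 + 5 − 4 + 1 + 2 − 5 + 3)/10 = 0.4000
Σ(y_t−ȳ)(y_{t+3}−ȳ) = (4.1600) + (2.7600) + (19.3600) + (1.5600) + (7.3600) + (23.7600) + (1.5600) = 60.5200
Denominator Σ(y_t−ȳ)² = 108.4000
r_3 = 60.5200 / 108.4000 = 0.558

0.558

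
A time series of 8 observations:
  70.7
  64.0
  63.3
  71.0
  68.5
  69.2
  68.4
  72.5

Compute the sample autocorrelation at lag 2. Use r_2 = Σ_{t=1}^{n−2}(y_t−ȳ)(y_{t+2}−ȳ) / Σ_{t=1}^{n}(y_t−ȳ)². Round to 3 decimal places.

Mean ȳ = (70.7 + 64.0 + 63.3 + 71.0 + 68.5 + 69.2 + 68.4 + 72.5)/8 = 68.4500
Σ(y_t−ȳ)(y_{t+2}−ȳ) = (-11.5875) + (-11.3475) + (-0.2575) + (1.9125) + (-0.0025) + (3.0375) = -18.2450
Denominator Σ(y_t−ȳ)² = 74.8600
r_2 = -18.2450 / 74.8600 = -0.244

-0.244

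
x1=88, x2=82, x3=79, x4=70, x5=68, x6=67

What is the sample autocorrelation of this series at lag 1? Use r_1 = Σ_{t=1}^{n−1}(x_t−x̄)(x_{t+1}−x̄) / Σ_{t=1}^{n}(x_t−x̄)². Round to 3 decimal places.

0.515

Mean x̄ = (88 + 82 + 79 + 70 + 68 + 67)/6 = 75.6667
Deviations from mean: 12.3333, 6.3333, 3.3333, -5.6667, -7.6667, -8.6667
Numerator Σ_{t=1}^{5}(x_t−x̄)(x_{t+1}−x̄) = 190.2222
Denominator Σ(x_t−x̄)² = 369.3333
r_1 = 190.2222 / 369.3333 = 0.515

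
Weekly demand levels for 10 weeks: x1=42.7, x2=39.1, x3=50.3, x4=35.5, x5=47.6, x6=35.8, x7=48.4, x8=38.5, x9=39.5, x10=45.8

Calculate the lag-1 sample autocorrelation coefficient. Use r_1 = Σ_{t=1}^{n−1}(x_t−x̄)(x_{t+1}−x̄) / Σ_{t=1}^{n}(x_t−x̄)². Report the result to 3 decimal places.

-0.813

Mean x̄ = (42.7 + 39.1 + 50.3 + 35.5 + 47.6 + 35.8 + 48.4 + 38.5 + 39.5 + 45.8)/10 = 42.3200
Numerator Σ_{t=1}^{9}(x_t−x̄)(x_{t+1}−x̄) = -213.6864
Denominator Σ(x_t−x̄)² = 262.7160
r_1 = -213.6864 / 262.7160 = -0.813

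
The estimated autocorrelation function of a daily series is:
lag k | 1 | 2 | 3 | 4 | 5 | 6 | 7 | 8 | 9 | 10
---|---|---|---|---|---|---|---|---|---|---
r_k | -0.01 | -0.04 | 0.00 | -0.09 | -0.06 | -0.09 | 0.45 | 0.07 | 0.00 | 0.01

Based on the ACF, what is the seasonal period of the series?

The largest autocorrelation is r_7 = 0.45; the remaining lags stay at or below 0.07.
The dominant spike at lag 7 indicates a seasonal period of 7.

7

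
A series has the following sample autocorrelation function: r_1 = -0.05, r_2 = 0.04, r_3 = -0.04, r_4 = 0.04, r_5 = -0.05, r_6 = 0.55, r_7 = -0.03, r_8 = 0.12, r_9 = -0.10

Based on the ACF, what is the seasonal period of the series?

6

The largest autocorrelation is r_6 = 0.55; the remaining lags stay at or below 0.12.
The dominant spike at lag 6 indicates a seasonal period of 6.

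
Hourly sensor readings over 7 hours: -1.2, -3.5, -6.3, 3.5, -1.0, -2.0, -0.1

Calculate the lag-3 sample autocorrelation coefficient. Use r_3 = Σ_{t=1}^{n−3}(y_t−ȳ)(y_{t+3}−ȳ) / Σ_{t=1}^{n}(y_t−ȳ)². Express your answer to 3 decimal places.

Mean ȳ = (-1.2 − 3.5 − 6.3 + 3.5 − 1.0 − 2.0 − 0.1)/7 = -1.5143
Deviations from mean: 0.3143, -1.9857, -4.7857, 5.0143, 0.5143, -0.4857, 1.4143
Numerator Σ_{t=1}^{4}(y_t−ȳ)(y_{t+3}−ȳ) = 9.9708
Denominator Σ(y_t−ȳ)² = 54.5886
r_3 = 9.9708 / 54.5886 = 0.183

0.183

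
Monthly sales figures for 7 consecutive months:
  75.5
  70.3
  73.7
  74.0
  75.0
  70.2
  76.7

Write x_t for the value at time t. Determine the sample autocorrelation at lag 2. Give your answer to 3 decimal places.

Mean x̄ = (75.5 + 70.3 + 73.7 + 74.0 + 75.0 + 70.2 + 76.7)/7 = 73.6286
Σ(x_t−x̄)(x_{t+2}−x̄) = (0.1337) + (-1.2363) + (0.0980) + (-1.2735) + (4.2122) = 1.9341
Denominator Σ(x_t−x̄)² = 37.7943
r_2 = 1.9341 / 37.7943 = 0.051

0.051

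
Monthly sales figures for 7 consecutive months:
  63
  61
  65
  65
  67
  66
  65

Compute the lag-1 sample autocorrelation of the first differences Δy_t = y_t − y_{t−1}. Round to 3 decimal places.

-0.425

First differences Δy: -2, 4, 0, 2, -1, -1
Mean of differences = 0.3333
Numerator Σ(Δy_t−Δȳ)(Δy_{t+1}−Δȳ) = -10.7778
Denominator Σ(Δy_t−Δȳ)² = 25.3333
r_1(Δy) = -10.7778 / 25.3333 = -0.425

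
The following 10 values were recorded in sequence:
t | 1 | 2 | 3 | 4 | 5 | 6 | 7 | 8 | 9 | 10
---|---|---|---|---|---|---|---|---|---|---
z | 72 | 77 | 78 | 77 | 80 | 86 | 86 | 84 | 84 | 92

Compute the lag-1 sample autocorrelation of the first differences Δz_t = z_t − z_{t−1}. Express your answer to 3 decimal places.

-0.016

First differences Δz: 5, 1, -1, 3, 6, 0, -2, 0, 8
Mean of differences = 2.2222
Numerator Σ(Δz_t−Δz̄)(Δz_{t+1}−Δz̄) = -1.4938
Denominator Σ(Δz_t−Δz̄)² = 95.5556
r_1(Δz) = -1.4938 / 95.5556 = -0.016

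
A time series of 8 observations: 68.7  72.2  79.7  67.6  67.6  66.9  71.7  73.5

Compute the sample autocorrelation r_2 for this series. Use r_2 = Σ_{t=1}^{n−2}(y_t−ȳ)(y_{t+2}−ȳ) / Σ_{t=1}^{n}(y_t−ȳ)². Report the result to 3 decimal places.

Mean ȳ = (68.7 + 72.2 + 79.7 + 67.6 + 67.6 + 66.9 + 71.7 + 73.5)/8 = 70.9875
Σ(y_t−ȳ)(y_{t+2}−ȳ) = (-19.9298) + (-4.1073) + (-29.5136) + (13.8464) + (-2.4136) + (-10.2698) = -52.3878
Denominator Σ(y_t−ȳ)² = 129.0888
r_2 = -52.3878 / 129.0888 = -0.406

-0.406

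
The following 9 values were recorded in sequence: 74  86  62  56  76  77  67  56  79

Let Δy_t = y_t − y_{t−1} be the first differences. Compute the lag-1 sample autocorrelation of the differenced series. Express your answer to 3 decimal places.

-0.199

First differences Δy: 12, -24, -6, 20, 1, -10, -11, 23
Mean of differences = 0.6250
Numerator Σ(Δy_t−Δȳ)(Δy_{t+1}−Δȳ) = -378.6406
Denominator Σ(Δy_t−Δȳ)² = 1903.8750
r_1(Δy) = -378.6406 / 1903.8750 = -0.199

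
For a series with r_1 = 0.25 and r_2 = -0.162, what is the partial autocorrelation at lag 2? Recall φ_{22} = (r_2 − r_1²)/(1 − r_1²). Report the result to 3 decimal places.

-0.239

φ_{22} = (r_2 − r_1²) / (1 − r_1²)
r_1² = (0.25)² = 0.0625
Numerator = -0.162 − 0.0625 = -0.2245; denominator = 1 − 0.0625 = 0.9375
φ_{22} = -0.2245 / 0.9375 = -0.239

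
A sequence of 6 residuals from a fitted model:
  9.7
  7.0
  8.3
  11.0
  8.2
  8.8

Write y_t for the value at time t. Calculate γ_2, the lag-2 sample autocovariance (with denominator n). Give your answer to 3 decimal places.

Mean ȳ = (9.7 + 7.0 + 8.3 + 11.0 + 8.2 + 8.8)/6 = 8.8333
Σ_{t=1}^{4}(y_t−ȳ)(y_{t+2}−ȳ) = -4.1689
γ_2 = -4.1689 / 6 = -0.695

-0.695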